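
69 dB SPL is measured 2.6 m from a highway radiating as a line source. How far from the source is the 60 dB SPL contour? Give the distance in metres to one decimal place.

20.7 m

For a line source L₁ − L₂ = 10·log₁₀(r₂/r₁), so r₂ = r₁·10^((L₁−L₂)/10).
r₂ = 2.6·10^((69−60)/10) = 2.6·10^(9.0/10) = 20.65 m.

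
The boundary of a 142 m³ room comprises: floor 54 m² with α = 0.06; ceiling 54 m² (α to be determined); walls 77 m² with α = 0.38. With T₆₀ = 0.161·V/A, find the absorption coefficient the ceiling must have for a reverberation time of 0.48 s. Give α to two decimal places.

0.28

From T₆₀ = 0.161·V/A, the target T₆₀ = 0.48 s needs A = 0.161·142/0.48 = 47.63 m².
Absorption from the other surfaces = 54·0.06 + 77·0.38 = 32.50 m², so the ceiling must supply 15.13 m² over 54 m².
α = 15.13/54 = 0.280.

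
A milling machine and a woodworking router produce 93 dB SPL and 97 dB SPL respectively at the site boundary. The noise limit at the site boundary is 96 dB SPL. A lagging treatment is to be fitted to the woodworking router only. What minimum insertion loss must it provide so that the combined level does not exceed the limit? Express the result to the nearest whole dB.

Everything except the woodworking router sums to 10^(93/10) = 1.995e+09 in linear terms, 93.00 dB SPL.
The limit corresponds to 10^(96/10) = 3.981e+09; subtracting the fixed part leaves 1.986e+09 for the woodworking router, i.e. 92.98 dB SPL.
Required insertion loss = 97 − 92.98 = 4.02 dB.

4 dB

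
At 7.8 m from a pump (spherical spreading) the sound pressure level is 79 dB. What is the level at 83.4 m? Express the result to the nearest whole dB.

58 dB

Spherical spreading from a point source gives a 20·log₁₀(r₂/r₁) drop.
L₂ = 79 − 20·log₁₀(83.4/7.8) = 79 − 20.581 = 58.42 dB.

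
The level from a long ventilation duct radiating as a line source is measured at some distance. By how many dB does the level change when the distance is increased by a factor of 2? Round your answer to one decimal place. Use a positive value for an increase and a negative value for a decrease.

-3.0 dB

A line source loses 3 dB per doubling of distance; generally ΔL = −10·log₁₀(r₂/r₁).
ΔL = −10·log₁₀(2) = -3.01 dB.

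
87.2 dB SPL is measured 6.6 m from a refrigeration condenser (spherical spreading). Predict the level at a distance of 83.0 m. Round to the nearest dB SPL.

For a point source, L₂ = L₁ − 20·log₁₀(r₂/r₁).
L₂ = 87.2 − 20·log₁₀(83.0/6.6) = 87.2 − 21.991 = 65.21 dB SPL.

65 dB SPL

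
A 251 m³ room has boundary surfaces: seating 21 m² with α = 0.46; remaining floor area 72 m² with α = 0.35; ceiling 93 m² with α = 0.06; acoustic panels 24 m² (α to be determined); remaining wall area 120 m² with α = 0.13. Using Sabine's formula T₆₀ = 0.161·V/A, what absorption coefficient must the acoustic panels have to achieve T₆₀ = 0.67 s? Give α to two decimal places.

0.18

From T₆₀ = 0.161·V/A, the target T₆₀ = 0.67 s needs A = 0.161·251/0.67 = 60.31 m².
Absorption from the other surfaces = 21·0.46 + 72·0.35 + 93·0.06 + 120·0.13 = 56.04 m², so the acoustic panels must supply 4.27 m² over 24 m².
α = 4.27/24 = 0.178.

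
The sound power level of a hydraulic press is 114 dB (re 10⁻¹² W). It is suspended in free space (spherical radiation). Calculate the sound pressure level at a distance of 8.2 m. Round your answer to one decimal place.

84.7 dB

The power spreads over a sphere of area 4π·r², so L_p = L_w − 10·log₁₀(4π·r²).
4π·r² = 845 m², 10·log₁₀ of that is 29.268 dB.
L_p = 114 − 29.268 = 84.73 dB.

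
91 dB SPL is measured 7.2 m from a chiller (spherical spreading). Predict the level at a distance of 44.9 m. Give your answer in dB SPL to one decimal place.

For a point source, L₂ = L₁ − 20·log₁₀(r₂/r₁).
L₂ = 91 − 20·log₁₀(44.9/7.2) = 91 − 15.898 = 75.10 dB SPL.

75.1 dB SPL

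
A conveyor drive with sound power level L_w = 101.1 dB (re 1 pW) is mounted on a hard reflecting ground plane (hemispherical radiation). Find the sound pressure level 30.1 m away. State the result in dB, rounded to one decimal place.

Free-field hemispherical radiation: L_p = L_w − 10·log₁₀(2π·r²), r = 30.1 m.
2π·r² = 5693 m², 10·log₁₀ of that is 37.553 dB.
L_p = 101.1 − 37.553 = 63.55 dB.

63.5 dB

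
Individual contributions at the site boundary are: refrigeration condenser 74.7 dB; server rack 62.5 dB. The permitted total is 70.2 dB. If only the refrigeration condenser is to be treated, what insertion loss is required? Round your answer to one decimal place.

5.3 dB

Fixed contribution from the other source: Σ 10^(L/10) = 10^(62.5/10) = 1.778e+06 (62.50 dB).
To meet 70.2 dB overall, the treated refrigeration condenser may contribute at most 10^(70.2/10) − 1.778e+06 = 8.693e+06, i.e. 69.39 dB.
Required insertion loss = 74.7 − 69.39 = 5.31 dB.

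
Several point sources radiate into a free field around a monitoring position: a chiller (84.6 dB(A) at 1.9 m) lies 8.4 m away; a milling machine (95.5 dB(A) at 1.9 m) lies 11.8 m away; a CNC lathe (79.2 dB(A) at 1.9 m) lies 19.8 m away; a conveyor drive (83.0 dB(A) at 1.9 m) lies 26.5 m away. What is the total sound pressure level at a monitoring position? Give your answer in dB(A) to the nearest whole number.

Propagate each source to the receiver with L = L_ref − 20·log₁₀(r/r_ref), then add intensities.
chiller: 84.6 − 20·log₁₀(8.4/1.9) = 84.6 − 12.91 = 71.69 dB(A).
milling machine: 95.5 − 20·log₁₀(11.8/1.9) = 95.5 − 15.86 = 79.64 dB(A).
CNC lathe: 79.2 − 20·log₁₀(19.8/1.9) = 79.2 − 20.36 = 58.84 dB(A).
conveyor drive: 83.0 − 20·log₁₀(26.5/1.9) = 83.0 − 22.89 = 60.11 dB(A).
Σ 10^(L/10) = 1.085e+08 → L_total = 10·log₁₀(1.085e+08) = 80.36 dB(A).

80 dB(A)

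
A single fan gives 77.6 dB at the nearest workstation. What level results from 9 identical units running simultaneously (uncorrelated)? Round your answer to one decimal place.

87.1 dB

N identical incoherent sources raise the level by 10·log₁₀ N.
L_total = 77.6 + 10·log₁₀(9) = 77.6 + 9.542 = 87.14 dB.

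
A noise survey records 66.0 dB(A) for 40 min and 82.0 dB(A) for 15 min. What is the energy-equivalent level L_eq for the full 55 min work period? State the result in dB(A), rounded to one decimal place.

L_eq = 10·log₁₀[(1/T)·Σ tᵢ·10^(Lᵢ/10)] with T = 55 min.
Σ tᵢ·10^(Lᵢ/10) = 40·10^(66.0/10) + 15·10^(82.0/10) = 2.537e+09.
L_eq = 10·log₁₀(2.537e+09/55) = 76.64 dB(A).

76.6 dB(A)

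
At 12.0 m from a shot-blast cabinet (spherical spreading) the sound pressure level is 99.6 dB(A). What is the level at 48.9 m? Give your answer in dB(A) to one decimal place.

Point-source attenuation: ΔL = 20·log₁₀(r₂/r₁) = 20·log₁₀(48.9/12.0) = 12.203 dB.
L₂ = 99.6 − 20·log₁₀(48.9/12.0) = 99.6 − 12.203 = 87.40 dB(A).

87.4 dB(A)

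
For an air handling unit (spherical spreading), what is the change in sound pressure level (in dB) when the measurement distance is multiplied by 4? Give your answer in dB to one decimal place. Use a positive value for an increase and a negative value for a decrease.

-12.0 dB

Point-source spreading: ΔL = −20·log₁₀(r₂/r₁).
ΔL = −20·log₁₀(4) = -12.04 dB.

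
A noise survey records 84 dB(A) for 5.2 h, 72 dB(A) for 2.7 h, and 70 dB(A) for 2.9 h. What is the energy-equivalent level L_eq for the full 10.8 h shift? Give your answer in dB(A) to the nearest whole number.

Weight each interval's intensity by its duration and average over T = 10.8 h:
Σ tᵢ·10^(Lᵢ/10) = 5.2·10^(84/10) + 2.7·10^(72/10) + 2.9·10^(70/10) = 1.378e+09.
L_eq = 10·log₁₀(1.378e+09/10.8) = 81.06 dB(A).

81 dB(A)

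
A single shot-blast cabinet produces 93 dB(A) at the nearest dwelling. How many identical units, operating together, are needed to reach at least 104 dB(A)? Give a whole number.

13

The shortfall is 104 − 93 = 11.0 dB, and N units add 10·log₁₀ N, so need 10·log₁₀ N ≥ 11.0.
N ≥ 10^(11.0/10) = 12.589, so N = 13.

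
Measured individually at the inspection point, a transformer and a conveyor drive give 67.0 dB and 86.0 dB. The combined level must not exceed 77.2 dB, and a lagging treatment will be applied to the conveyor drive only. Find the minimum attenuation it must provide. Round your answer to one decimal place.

Everything except the conveyor drive sums to 10^(67.0/10) = 5.012e+06 in linear terms, 67.00 dB.
The limit corresponds to 10^(77.2/10) = 5.248e+07; subtracting the fixed part leaves 4.747e+07 for the conveyor drive, i.e. 76.76 dB.
So the conveyor drive must be reduced from 86.0 to 76.76 dB: IL = 9.24 dB.

9.2 dB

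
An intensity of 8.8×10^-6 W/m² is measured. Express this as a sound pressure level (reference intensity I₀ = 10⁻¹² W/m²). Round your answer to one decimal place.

Dividing by I₀ shifts the exponent by 12: I/I₀ = 8.8×10^6.
L = 10·(0.9445 + 6) = 69.44 dB.

69.4 dB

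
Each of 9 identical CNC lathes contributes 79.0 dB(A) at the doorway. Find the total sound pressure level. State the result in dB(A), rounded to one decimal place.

With 9 equal, uncorrelated contributions the intensity is 9× that of one unit, giving a rise of 10·log₁₀ 9.
L_total = 79.0 + 10·log₁₀(9) = 79.0 + 9.542 = 88.54 dB(A).

88.5 dB(A)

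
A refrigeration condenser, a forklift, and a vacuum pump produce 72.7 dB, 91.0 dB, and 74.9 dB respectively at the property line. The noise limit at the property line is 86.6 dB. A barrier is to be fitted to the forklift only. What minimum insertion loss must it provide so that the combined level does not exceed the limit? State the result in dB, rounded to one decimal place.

Everything except the forklift sums to 10^(72.7/10) + 10^(74.9/10) = 4.952e+07 in linear terms, 76.95 dB.
The limit corresponds to 10^(86.6/10) = 4.571e+08; subtracting the fixed part leaves 4.076e+08 for the forklift, i.e. 86.10 dB.
So the forklift must be reduced from 91.0 to 86.10 dB: IL = 4.90 dB.

4.9 dB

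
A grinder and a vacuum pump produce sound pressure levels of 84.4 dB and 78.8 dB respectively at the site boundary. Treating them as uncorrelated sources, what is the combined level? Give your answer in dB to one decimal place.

85.5 dB

For uncorrelated sources the intensities add, so convert each level to linear form, sum, and take 10·log₁₀ of the total.
Σ 10^(L/10) = 10^(84.4/10) + 10^(78.8/10) = 3.513e+08.
L_total = 10·log₁₀(3.513e+08) = 85.46 dB.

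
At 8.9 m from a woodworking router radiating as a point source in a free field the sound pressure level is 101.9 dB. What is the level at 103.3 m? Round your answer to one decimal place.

80.6 dB

For a point source, L₂ = L₁ − 20·log₁₀(r₂/r₁).
L₂ = 101.9 − 20·log₁₀(103.3/8.9) = 101.9 − 21.294 = 80.61 dB.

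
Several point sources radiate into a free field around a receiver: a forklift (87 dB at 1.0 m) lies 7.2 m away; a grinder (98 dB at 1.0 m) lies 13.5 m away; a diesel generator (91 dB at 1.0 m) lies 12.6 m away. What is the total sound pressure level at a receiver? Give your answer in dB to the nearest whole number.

First find each source's level at the receiver (point-source: −20·log₁₀(r/r_ref)), then combine on an intensity basis.
forklift: 87 − 20·log₁₀(7.2/1.0) = 87 − 17.15 = 69.85 dB.
grinder: 98 − 20·log₁₀(13.5/1.0) = 98 − 22.61 = 75.39 dB.
diesel generator: 91 − 20·log₁₀(12.6/1.0) = 91 − 22.01 = 68.99 dB.
Σ 10^(L/10) = 5.222e+07 → L_total = 10·log₁₀(5.222e+07) = 77.18 dB.

77 dB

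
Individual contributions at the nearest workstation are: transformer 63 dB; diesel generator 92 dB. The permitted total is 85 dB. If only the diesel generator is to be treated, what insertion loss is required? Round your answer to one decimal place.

7.0 dB

The untreated sources together contribute 10^(63/10) = 1.995e+06, i.e. 63.00 dB.
To meet 85 dB overall, the treated diesel generator may contribute at most 10^(85/10) − 1.995e+06 = 3.142e+08, i.e. 84.97 dB.
So the diesel generator must be reduced from 92 to 84.97 dB: IL = 7.03 dB.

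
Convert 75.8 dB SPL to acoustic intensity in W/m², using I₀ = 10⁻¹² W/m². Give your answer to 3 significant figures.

L = 10·log₁₀(I/I₀) ⇒ I = I₀·10^(L/10) = 10⁻¹² × 10^7.58.

3.80e-05 W/m²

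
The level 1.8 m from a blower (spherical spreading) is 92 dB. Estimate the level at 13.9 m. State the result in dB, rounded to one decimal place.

Spherical spreading from a point source gives a 20·log₁₀(r₂/r₁) drop.
L₂ = 92 − 20·log₁₀(13.9/1.8) = 92 − 17.755 = 74.25 dB.

74.2 dB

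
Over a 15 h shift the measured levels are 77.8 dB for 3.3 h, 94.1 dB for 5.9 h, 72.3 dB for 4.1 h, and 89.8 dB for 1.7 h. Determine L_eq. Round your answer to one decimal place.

90.6 dB

The energy average is taken in the linear domain: L_eq = 10·log₁₀[(Σ tᵢ·10^(Lᵢ/10))/T], T = 15 h.
Σ tᵢ·10^(Lᵢ/10) = 3.3·10^(77.8/10) + 5.9·10^(94.1/10) + 4.1·10^(72.3/10) + 1.7·10^(89.8/10) = 1.706e+10.
L_eq = 10·log₁₀(1.706e+10/15) = 90.56 dB.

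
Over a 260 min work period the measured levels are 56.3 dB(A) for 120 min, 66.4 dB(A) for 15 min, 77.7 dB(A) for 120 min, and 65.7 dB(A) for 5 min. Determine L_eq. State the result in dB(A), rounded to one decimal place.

The energy average is taken in the linear domain: L_eq = 10·log₁₀[(Σ tᵢ·10^(Lᵢ/10))/T], T = 260 min.
Σ tᵢ·10^(Lᵢ/10) = 120·10^(56.3/10) + 15·10^(66.4/10) + 120·10^(77.7/10) + 5·10^(65.7/10) = 7.201e+09.
L_eq = 10·log₁₀(7.201e+09/260) = 74.42 dB(A).

74.4 dB(A)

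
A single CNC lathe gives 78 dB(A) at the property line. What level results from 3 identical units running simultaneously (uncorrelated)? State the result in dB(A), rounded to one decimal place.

With 3 equal, uncorrelated contributions the intensity is 3× that of one unit, giving a rise of 10·log₁₀ 3.
L_total = 78 + 10·log₁₀(3) = 78 + 4.771 = 82.77 dB(A).

82.8 dB(A)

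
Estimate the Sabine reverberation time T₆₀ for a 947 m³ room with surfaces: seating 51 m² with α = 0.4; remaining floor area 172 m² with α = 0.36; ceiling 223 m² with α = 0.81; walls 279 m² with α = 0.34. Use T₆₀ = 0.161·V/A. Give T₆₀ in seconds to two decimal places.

0.43 s

Total absorption A = 51·0.4 + 172·0.36 + 223·0.81 + 279·0.34 = 357.81 m² sabins.
T₆₀ = 0.161 × 947 / 357.81 = 0.426 s.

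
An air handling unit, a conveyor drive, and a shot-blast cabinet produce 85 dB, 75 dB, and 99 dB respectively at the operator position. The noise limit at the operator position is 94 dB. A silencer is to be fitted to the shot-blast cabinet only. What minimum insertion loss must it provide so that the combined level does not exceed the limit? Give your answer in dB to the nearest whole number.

The untreated sources together contribute 10^(85/10) + 10^(75/10) = 3.479e+08, i.e. 85.41 dB.
To meet 94 dB overall, the treated shot-blast cabinet may contribute at most 10^(94/10) − 3.479e+08 = 2.164e+09, i.e. 93.35 dB.
Required insertion loss = 99 − 93.35 = 5.65 dB.

6 dB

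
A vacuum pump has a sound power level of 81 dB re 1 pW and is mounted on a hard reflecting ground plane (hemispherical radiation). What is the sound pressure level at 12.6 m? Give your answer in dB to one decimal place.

51.0 dB

Free-field hemispherical radiation: L_p = L_w − 10·log₁₀(2π·r²), r = 12.6 m.
2π·r² = 997.5 m², 10·log₁₀ of that is 29.989 dB.
L_p = 81 − 29.989 = 51.01 dB.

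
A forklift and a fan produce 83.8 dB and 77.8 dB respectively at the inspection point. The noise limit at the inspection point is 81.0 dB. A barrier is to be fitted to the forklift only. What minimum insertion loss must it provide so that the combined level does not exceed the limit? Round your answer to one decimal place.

5.6 dB

The untreated sources together contribute 10^(77.8/10) = 6.026e+07, i.e. 77.80 dB.
To meet 81.0 dB overall, the treated forklift may contribute at most 10^(81.0/10) − 6.026e+07 = 6.564e+07, i.e. 78.17 dB.
So the forklift must be reduced from 83.8 to 78.17 dB: IL = 5.63 dB.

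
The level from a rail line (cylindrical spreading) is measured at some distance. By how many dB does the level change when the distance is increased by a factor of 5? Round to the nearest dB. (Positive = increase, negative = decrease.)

-7 dB

With cylindrical spreading the level changes by −10·log₁₀(r₂/r₁).
ΔL = −10·log₁₀(5) = -6.99 dB.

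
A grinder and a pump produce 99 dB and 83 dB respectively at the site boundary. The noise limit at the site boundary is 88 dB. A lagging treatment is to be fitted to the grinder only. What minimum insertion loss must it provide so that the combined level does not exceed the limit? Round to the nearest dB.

The untreated sources together contribute 10^(83/10) = 1.995e+08, i.e. 83.00 dB.
The limit corresponds to 10^(88/10) = 6.310e+08; subtracting the fixed part leaves 4.314e+08 for the grinder, i.e. 86.35 dB.
Required insertion loss = 99 − 86.35 = 12.65 dB.

13 dB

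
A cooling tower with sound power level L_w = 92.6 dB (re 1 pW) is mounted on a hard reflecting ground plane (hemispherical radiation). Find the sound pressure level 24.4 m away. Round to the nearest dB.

L_p = L_w − 10·log₁₀(2π·r²) with r = 24.4 m.
2π·r² = 3741 m², 10·log₁₀ of that is 35.730 dB.
L_p = 92.6 − 35.730 = 56.87 dB.

57 dB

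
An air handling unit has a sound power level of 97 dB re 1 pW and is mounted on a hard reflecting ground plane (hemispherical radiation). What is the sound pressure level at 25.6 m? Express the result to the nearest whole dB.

61 dB

L_p = L_w − 10·log₁₀(2π·r²) with r = 25.6 m.
2π·r² = 4118 m², 10·log₁₀ of that is 36.147 dB.
L_p = 97 − 36.147 = 60.85 dB.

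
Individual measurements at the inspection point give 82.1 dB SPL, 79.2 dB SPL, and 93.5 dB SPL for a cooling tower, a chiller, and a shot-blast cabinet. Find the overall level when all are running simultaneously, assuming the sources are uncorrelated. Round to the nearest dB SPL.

94 dB SPL

For uncorrelated sources the intensities add, so convert each level to linear form, sum, and take 10·log₁₀ of the total.
Σ 10^(L/10) = 10^(82.1/10) + 10^(79.2/10) + 10^(93.5/10) = 2.484e+09.
L_total = 10·log₁₀(2.484e+09) = 93.95 dB SPL.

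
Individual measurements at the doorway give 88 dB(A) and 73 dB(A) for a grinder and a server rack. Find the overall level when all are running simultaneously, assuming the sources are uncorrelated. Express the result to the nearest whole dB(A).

For uncorrelated sources the intensities add, so convert each level to linear form, sum, and take 10·log₁₀ of the total.
Σ 10^(L/10) = 10^(88/10) + 10^(73/10) = 6.509e+08.
L_total = 10·log₁₀(6.509e+08) = 88.14 dB(A).

88 dB(A)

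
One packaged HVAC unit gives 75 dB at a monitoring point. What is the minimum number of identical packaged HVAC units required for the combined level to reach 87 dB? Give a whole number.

The shortfall is 87 − 75 = 12.0 dB, and N units add 10·log₁₀ N, so need 10·log₁₀ N ≥ 12.0.
N ≥ 10^(12.0/10) = 15.849, so N = 16.

16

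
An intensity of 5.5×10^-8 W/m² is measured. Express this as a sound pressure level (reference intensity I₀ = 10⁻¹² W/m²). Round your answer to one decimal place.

Dividing by I₀ shifts the exponent by 12: I/I₀ = 5.5×10^4.
L = 10·(0.7404 + 4) = 47.40 dB.

47.4 dB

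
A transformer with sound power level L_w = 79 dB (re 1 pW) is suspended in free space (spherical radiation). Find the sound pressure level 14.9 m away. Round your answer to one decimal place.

Free-field spherical radiation: L_p = L_w − 10·log₁₀(4π·r²), r = 14.9 m.
4π·r² = 2790 m², 10·log₁₀ of that is 34.456 dB.
L_p = 79 − 34.456 = 44.54 dB.

44.5 dB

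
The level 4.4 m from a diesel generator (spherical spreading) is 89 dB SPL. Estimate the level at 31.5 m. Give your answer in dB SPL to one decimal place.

For a point source, L₂ = L₁ − 20·log₁₀(r₂/r₁).
L₂ = 89 − 20·log₁₀(31.5/4.4) = 89 − 17.097 = 71.90 dB SPL.

71.9 dB SPL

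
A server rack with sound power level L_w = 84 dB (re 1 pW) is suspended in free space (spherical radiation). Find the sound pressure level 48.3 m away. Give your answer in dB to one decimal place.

L_p = L_w − 10·log₁₀(4π·r²) with r = 48.3 m.
4π·r² = 2.932e+04 m², 10·log₁₀ of that is 44.671 dB.
L_p = 84 − 44.671 = 39.33 dB.

39.3 dB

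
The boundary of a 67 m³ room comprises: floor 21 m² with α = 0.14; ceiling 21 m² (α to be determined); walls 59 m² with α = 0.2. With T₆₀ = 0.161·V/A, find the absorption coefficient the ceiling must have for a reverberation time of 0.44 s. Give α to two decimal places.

0.47

From T₆₀ = 0.161·V/A, the target T₆₀ = 0.44 s needs A = 0.161·67/0.44 = 24.52 m².
Absorption from the other surfaces = 21·0.14 + 59·0.2 = 14.74 m², so the ceiling must supply 9.78 m² over 21 m².
α = 9.78/21 = 0.466.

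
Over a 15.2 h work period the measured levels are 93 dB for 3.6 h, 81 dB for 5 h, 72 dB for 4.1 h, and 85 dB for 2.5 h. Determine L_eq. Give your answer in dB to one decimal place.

L_eq = 10·log₁₀[(1/T)·Σ tᵢ·10^(Lᵢ/10)] with T = 15.2 h.
Σ tᵢ·10^(Lᵢ/10) = 3.6·10^(93/10) + 5·10^(81/10) + 4.1·10^(72/10) + 2.5·10^(85/10) = 8.668e+09.
L_eq = 10·log₁₀(8.668e+09/15.2) = 87.56 dB.

87.6 dB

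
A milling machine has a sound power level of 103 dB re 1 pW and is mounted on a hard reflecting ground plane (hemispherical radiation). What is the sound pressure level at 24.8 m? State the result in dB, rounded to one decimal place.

67.1 dB

L_p = L_w − 10·log₁₀(2π·r²) with r = 24.8 m.
2π·r² = 3864 m², 10·log₁₀ of that is 35.871 dB.
L_p = 103 − 35.871 = 67.13 dB.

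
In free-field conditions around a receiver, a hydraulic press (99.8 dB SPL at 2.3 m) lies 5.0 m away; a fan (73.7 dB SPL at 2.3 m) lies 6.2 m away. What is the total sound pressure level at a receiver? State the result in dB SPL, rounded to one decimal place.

93.1 dB SPL

Propagate each source to the receiver with L = L_ref − 20·log₁₀(r/r_ref), then add intensities.
hydraulic press: 99.8 − 20·log₁₀(5.0/2.3) = 99.8 − 6.74 = 93.06 dB SPL.
fan: 73.7 − 20·log₁₀(6.2/2.3) = 73.7 − 8.61 = 65.09 dB SPL.
Σ 10^(L/10) = 2.024e+09 → L_total = 10·log₁₀(2.024e+09) = 93.06 dB SPL.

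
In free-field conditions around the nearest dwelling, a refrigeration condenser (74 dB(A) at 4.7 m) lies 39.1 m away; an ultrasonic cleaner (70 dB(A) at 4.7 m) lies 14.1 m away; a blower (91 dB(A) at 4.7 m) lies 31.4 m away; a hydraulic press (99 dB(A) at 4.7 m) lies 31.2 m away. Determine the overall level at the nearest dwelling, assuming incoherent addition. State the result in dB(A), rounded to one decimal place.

83.2 dB(A)

Apply inverse-square spreading to bring every level to the receiver, then sum 10^(L/10).
refrigeration condenser: 74 − 20·log₁₀(39.1/4.7) = 74 − 18.40 = 55.60 dB(A).
ultrasonic cleaner: 70 − 20·log₁₀(14.1/4.7) = 70 − 9.54 = 60.46 dB(A).
blower: 91 − 20·log₁₀(31.4/4.7) = 91 − 16.50 = 74.50 dB(A).
hydraulic press: 99 − 20·log₁₀(31.2/4.7) = 99 − 16.44 = 82.56 dB(A).
Σ 10^(L/10) = 2.099e+08 → L_total = 10·log₁₀(2.099e+08) = 83.22 dB(A).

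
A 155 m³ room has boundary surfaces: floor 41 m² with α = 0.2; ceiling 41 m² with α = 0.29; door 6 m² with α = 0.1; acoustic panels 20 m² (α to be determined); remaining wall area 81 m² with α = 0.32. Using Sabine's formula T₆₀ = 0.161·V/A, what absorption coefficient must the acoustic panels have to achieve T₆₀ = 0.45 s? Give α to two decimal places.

0.44

From T₆₀ = 0.161·V/A, the target T₆₀ = 0.45 s needs A = 0.161·155/0.45 = 55.46 m².
Absorption from the other surfaces = 41·0.2 + 41·0.29 + 6·0.1 + 81·0.32 = 46.61 m², so the acoustic panels must supply 8.85 m² over 20 m².
α = 8.85/20 = 0.442.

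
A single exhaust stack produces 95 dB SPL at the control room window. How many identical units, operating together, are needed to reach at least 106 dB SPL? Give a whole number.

N identical sources give L₁ + 10·log₁₀ N, so require 10·log₁₀ N ≥ 106 − 95 = 11.0 dB.
N ≥ 10^(11.0/10) = 12.589, so N = 13.

13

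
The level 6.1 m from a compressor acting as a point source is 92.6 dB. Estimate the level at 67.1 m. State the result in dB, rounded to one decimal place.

For a point source, L₂ = L₁ − 20·log₁₀(r₂/r₁).
L₂ = 92.6 − 20·log₁₀(67.1/6.1) = 92.6 − 20.828 = 71.77 dB.

71.8 dB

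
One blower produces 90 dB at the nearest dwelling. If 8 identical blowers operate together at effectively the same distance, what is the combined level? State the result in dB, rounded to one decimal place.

With 8 equal, uncorrelated contributions the intensity is 8× that of one unit, giving a rise of 10·log₁₀ 8.
L_total = 90 + 10·log₁₀(8) = 90 + 9.031 = 99.03 dB.

99.0 dB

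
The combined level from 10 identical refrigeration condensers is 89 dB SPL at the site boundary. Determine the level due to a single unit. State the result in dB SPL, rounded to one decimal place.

Dividing the total intensity by 10 lowers the level by 10·log₁₀ 10 = 10.000 dB: L₁ = 89 − 10.000.

79.0 dB SPL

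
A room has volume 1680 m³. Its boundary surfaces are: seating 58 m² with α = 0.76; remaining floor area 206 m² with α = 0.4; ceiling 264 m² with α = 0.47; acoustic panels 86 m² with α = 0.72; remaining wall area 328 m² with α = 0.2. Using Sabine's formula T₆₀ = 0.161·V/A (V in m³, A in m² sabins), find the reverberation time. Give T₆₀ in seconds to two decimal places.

0.72 s

A = Σ Sᵢαᵢ = 58·0.76 + 206·0.4 + 264·0.47 + 86·0.72 + 328·0.2 = 378.08 m².
T₆₀ = 0.161 × 1680 / 378.08 = 0.715 s.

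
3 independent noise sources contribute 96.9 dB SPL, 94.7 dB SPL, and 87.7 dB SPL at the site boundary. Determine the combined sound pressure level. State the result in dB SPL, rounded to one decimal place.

99.3 dB SPL

For uncorrelated sources the intensities add, so convert each level to linear form, sum, and take 10·log₁₀ of the total.
Σ 10^(L/10) = 10^(96.9/10) + 10^(94.7/10) + 10^(87.7/10) = 8.438e+09.
L_total = 10·log₁₀(8.438e+09) = 99.26 dB SPL.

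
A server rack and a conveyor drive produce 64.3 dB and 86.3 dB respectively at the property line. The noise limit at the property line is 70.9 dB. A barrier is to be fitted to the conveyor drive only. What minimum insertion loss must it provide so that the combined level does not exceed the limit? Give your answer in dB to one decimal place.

16.5 dB

The untreated sources together contribute 10^(64.3/10) = 2.692e+06, i.e. 64.30 dB.
To meet 70.9 dB overall, the treated conveyor drive may contribute at most 10^(70.9/10) − 2.692e+06 = 9.611e+06, i.e. 69.83 dB.
So the conveyor drive must be reduced from 86.3 to 69.83 dB: IL = 16.47 dB.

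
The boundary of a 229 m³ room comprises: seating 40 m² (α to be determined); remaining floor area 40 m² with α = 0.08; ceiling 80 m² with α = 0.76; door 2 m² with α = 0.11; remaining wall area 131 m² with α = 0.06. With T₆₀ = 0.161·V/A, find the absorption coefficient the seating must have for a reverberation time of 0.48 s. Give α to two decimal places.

0.12

A = 0.161·V/T₆₀ = 0.161·229/0.48 = 76.81 m² sabins.
Absorption from the other surfaces = 40·0.08 + 80·0.76 + 2·0.11 + 131·0.06 = 72.08 m², so the seating must supply 4.73 m² over 40 m².
α = 4.73/40 = 0.118.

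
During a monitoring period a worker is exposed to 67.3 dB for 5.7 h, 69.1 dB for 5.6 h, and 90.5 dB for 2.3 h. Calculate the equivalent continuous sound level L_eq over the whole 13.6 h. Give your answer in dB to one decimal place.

Weight each interval's intensity by its duration and average over T = 13.6 h:
Σ tᵢ·10^(Lᵢ/10) = 5.7·10^(67.3/10) + 5.6·10^(69.1/10) + 2.3·10^(90.5/10) = 2.657e+09.
L_eq = 10·log₁₀(2.657e+09/13.6) = 82.91 dB.

82.9 dB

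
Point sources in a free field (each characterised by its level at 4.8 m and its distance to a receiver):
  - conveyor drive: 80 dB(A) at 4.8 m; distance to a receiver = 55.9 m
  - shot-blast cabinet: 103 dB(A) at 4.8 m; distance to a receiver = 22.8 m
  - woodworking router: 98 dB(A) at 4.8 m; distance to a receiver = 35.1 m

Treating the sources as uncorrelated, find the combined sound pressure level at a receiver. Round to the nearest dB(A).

First find each source's level at the receiver (point-source: −20·log₁₀(r/r_ref)), then combine on an intensity basis.
conveyor drive: 80 − 20·log₁₀(55.9/4.8) = 80 − 21.32 = 58.68 dB(A).
shot-blast cabinet: 103 − 20·log₁₀(22.8/4.8) = 103 − 13.53 = 89.47 dB(A).
woodworking router: 98 − 20·log₁₀(35.1/4.8) = 98 − 17.28 = 80.72 dB(A).
Σ 10^(L/10) = 1.003e+09 → L_total = 10·log₁₀(1.003e+09) = 90.01 dB(A).

90 dB(A)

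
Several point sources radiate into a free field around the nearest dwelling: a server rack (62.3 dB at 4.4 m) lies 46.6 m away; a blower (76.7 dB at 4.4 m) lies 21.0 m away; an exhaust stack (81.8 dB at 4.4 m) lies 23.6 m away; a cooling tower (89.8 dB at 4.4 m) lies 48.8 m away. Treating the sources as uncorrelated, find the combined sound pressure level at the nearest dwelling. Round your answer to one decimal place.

Propagate each source to the receiver with L = L_ref − 20·log₁₀(r/r_ref), then add intensities.
server rack: 62.3 − 20·log₁₀(46.6/4.4) = 62.3 − 20.50 = 41.80 dB.
blower: 76.7 − 20·log₁₀(21.0/4.4) = 76.7 − 13.58 = 63.12 dB.
exhaust stack: 81.8 − 20·log₁₀(23.6/4.4) = 81.8 − 14.59 = 67.21 dB.
cooling tower: 89.8 − 20·log₁₀(48.8/4.4) = 89.8 − 20.90 = 68.90 dB.
Σ 10^(L/10) = 1.509e+07 → L_total = 10·log₁₀(1.509e+07) = 71.79 dB.

71.8 dB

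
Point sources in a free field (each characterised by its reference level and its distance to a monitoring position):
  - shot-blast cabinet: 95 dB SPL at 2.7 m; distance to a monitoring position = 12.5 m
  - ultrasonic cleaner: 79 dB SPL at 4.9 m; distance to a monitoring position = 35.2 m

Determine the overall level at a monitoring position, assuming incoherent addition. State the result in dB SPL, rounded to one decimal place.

Propagate each source to the receiver with L = L_ref − 20·log₁₀(r/r_ref), then add intensities.
shot-blast cabinet: 95 − 20·log₁₀(12.5/2.7) = 95 − 13.31 = 81.69 dB SPL.
ultrasonic cleaner: 79 − 20·log₁₀(35.2/4.9) = 79 − 17.13 = 61.87 dB SPL.
Σ 10^(L/10) = 1.491e+08 → L_total = 10·log₁₀(1.491e+08) = 81.73 dB SPL.

81.7 dB SPL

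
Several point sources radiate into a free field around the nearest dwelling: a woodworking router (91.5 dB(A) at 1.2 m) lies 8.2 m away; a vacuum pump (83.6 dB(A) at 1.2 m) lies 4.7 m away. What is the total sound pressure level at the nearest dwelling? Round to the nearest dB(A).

Propagate each source to the receiver with L = L_ref − 20·log₁₀(r/r_ref), then add intensities.
woodworking router: 91.5 − 20·log₁₀(8.2/1.2) = 91.5 − 16.69 = 74.81 dB(A).
vacuum pump: 83.6 − 20·log₁₀(4.7/1.2) = 83.6 − 11.86 = 71.74 dB(A).
Σ 10^(L/10) = 4.518e+07 → L_total = 10·log₁₀(4.518e+07) = 76.55 dB(A).

77 dB(A)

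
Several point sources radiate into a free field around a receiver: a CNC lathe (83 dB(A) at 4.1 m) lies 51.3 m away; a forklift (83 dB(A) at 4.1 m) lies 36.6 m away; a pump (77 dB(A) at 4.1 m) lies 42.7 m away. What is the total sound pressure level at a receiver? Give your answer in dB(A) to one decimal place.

66.3 dB(A)

First find each source's level at the receiver (point-source: −20·log₁₀(r/r_ref)), then combine on an intensity basis.
CNC lathe: 83 − 20·log₁₀(51.3/4.1) = 83 − 21.95 = 61.05 dB(A).
forklift: 83 − 20·log₁₀(36.6/4.1) = 83 − 19.01 = 63.99 dB(A).
pump: 77 − 20·log₁₀(42.7/4.1) = 77 − 20.35 = 56.65 dB(A).
Σ 10^(L/10) = 4.240e+06 → L_total = 10·log₁₀(4.240e+06) = 66.27 dB(A).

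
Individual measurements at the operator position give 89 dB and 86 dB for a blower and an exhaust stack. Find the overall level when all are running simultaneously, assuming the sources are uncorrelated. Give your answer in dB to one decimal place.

For uncorrelated sources the intensities add, so convert each level to linear form, sum, and take 10·log₁₀ of the total.
Σ 10^(L/10) = 10^(89/10) + 10^(86/10) = 1.192e+09.
L_total = 10·log₁₀(1.192e+09) = 90.76 dB.

90.8 dB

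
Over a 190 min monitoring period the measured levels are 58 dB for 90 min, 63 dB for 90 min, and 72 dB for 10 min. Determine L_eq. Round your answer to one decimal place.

Weight each interval's intensity by its duration and average over T = 190 min:
Σ tᵢ·10^(Lᵢ/10) = 90·10^(58/10) + 90·10^(63/10) + 10·10^(72/10) = 3.948e+08.
L_eq = 10·log₁₀(3.948e+08/190) = 63.18 dB.

63.2 dB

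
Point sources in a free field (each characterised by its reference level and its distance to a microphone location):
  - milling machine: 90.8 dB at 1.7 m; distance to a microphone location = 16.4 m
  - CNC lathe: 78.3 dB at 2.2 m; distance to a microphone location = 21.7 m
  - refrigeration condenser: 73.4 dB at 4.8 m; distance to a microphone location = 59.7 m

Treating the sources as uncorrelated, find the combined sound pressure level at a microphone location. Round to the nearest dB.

71 dB

Propagate each source to the receiver with L = L_ref − 20·log₁₀(r/r_ref), then add intensities.
milling machine: 90.8 − 20·log₁₀(16.4/1.7) = 90.8 − 19.69 = 71.11 dB.
CNC lathe: 78.3 − 20·log₁₀(21.7/2.2) = 78.3 − 19.88 = 58.42 dB.
refrigeration condenser: 73.4 − 20·log₁₀(59.7/4.8) = 73.4 − 21.89 = 51.51 dB.
Σ 10^(L/10) = 1.375e+07 → L_total = 10·log₁₀(1.375e+07) = 71.38 dB.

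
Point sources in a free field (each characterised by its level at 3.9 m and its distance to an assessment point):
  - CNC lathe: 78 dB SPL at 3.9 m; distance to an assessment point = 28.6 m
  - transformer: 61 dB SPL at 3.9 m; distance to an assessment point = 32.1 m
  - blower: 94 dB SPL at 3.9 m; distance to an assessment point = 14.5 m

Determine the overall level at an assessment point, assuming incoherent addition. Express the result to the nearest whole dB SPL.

First find each source's level at the receiver (point-source: −20·log₁₀(r/r_ref)), then combine on an intensity basis.
CNC lathe: 78 − 20·log₁₀(28.6/3.9) = 78 − 17.31 = 60.69 dB SPL.
transformer: 61 − 20·log₁₀(32.1/3.9) = 61 − 18.31 = 42.69 dB SPL.
blower: 94 − 20·log₁₀(14.5/3.9) = 94 − 11.41 = 82.59 dB SPL.
Σ 10^(L/10) = 1.829e+08 → L_total = 10·log₁₀(1.829e+08) = 82.62 dB SPL.

83 dB SPL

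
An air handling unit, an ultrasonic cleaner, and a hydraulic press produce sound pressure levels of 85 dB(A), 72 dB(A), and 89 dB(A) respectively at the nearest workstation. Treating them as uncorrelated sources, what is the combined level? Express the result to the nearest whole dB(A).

Incoherent sources combine by intensity addition: L_total = 10·log₁₀(Σ 10^(L_i/10)).
Σ 10^(L/10) = 10^(85/10) + 10^(72/10) + 10^(89/10) = 1.126e+09.
L_total = 10·log₁₀(1.126e+09) = 90.52 dB(A).

91 dB(A)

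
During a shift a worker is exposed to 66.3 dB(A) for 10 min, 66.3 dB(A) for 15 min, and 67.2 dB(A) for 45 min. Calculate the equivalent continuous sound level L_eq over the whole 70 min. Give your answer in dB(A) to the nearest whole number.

L_eq = 10·log₁₀[(1/T)·Σ tᵢ·10^(Lᵢ/10)] with T = 70 min.
Σ tᵢ·10^(Lᵢ/10) = 10·10^(66.3/10) + 15·10^(66.3/10) + 45·10^(67.2/10) = 3.428e+08.
L_eq = 10·log₁₀(3.428e+08/70) = 66.90 dB(A).

67 dB(A)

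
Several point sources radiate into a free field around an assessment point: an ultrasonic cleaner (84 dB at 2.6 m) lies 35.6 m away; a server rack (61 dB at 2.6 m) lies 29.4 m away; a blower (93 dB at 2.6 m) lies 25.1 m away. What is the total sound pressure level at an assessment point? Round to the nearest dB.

First find each source's level at the receiver (point-source: −20·log₁₀(r/r_ref)), then combine on an intensity basis.
ultrasonic cleaner: 84 − 20·log₁₀(35.6/2.6) = 84 − 22.73 = 61.27 dB.
server rack: 61 − 20·log₁₀(29.4/2.6) = 61 − 21.07 = 39.93 dB.
blower: 93 − 20·log₁₀(25.1/2.6) = 93 − 19.69 = 73.31 dB.
Σ 10^(L/10) = 2.276e+07 → L_total = 10·log₁₀(2.276e+07) = 73.57 dB.

74 dB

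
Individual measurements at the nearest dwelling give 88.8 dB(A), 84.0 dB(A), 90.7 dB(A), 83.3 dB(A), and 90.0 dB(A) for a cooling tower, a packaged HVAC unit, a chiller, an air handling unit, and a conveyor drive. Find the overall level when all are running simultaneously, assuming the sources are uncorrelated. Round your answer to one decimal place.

95.3 dB(A)

Incoherent sources combine by intensity addition: L_total = 10·log₁₀(Σ 10^(L_i/10)).
Σ 10^(L/10) = 10^(88.8/10) + 10^(84.0/10) + 10^(90.7/10) + 10^(83.3/10) + 10^(90.0/10) = 3.398e+09.
L_total = 10·log₁₀(3.398e+09) = 95.31 dB(A).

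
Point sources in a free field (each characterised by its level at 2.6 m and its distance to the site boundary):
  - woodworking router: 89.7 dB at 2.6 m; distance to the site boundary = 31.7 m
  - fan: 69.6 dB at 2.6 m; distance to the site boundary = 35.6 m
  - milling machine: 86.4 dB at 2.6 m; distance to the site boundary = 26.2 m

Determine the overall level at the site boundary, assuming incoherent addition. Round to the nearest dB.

70 dB

First find each source's level at the receiver (point-source: −20·log₁₀(r/r_ref)), then combine on an intensity basis.
woodworking router: 89.7 − 20·log₁₀(31.7/2.6) = 89.7 − 21.72 = 67.98 dB.
fan: 69.6 − 20·log₁₀(35.6/2.6) = 69.6 − 22.73 = 46.87 dB.
milling machine: 86.4 − 20·log₁₀(26.2/2.6) = 86.4 − 20.07 = 66.33 dB.
Σ 10^(L/10) = 1.063e+07 → L_total = 10·log₁₀(1.063e+07) = 70.26 dB.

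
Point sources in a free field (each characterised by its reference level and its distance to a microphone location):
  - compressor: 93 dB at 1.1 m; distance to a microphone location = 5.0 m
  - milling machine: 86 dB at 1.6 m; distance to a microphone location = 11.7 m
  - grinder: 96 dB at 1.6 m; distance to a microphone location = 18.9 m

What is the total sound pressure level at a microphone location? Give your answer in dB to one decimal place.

81.2 dB

Propagate each source to the receiver with L = L_ref − 20·log₁₀(r/r_ref), then add intensities.
compressor: 93 − 20·log₁₀(5.0/1.1) = 93 − 13.15 = 79.85 dB.
milling machine: 86 − 20·log₁₀(11.7/1.6) = 86 − 17.28 = 68.72 dB.
grinder: 96 − 20·log₁₀(18.9/1.6) = 96 − 21.45 = 74.55 dB.
Σ 10^(L/10) = 1.325e+08 → L_total = 10·log₁₀(1.325e+08) = 81.22 dB.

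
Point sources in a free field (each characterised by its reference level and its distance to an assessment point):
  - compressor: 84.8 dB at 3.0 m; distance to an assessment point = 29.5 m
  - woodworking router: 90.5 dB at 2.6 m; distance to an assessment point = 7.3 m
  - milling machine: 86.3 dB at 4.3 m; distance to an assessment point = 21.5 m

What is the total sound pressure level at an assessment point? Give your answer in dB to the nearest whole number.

82 dB

First find each source's level at the receiver (point-source: −20·log₁₀(r/r_ref)), then combine on an intensity basis.
compressor: 84.8 − 20·log₁₀(29.5/3.0) = 84.8 − 19.85 = 64.95 dB.
woodworking router: 90.5 − 20·log₁₀(7.3/2.6) = 90.5 − 8.97 = 81.53 dB.
milling machine: 86.3 − 20·log₁₀(21.5/4.3) = 86.3 − 13.98 = 72.32 dB.
Σ 10^(L/10) = 1.625e+08 → L_total = 10·log₁₀(1.625e+08) = 82.11 dB.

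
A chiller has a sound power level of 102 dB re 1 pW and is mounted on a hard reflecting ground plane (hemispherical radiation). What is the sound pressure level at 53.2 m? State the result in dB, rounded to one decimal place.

59.5 dB

L_p = L_w − 10·log₁₀(2π·r²) with r = 53.2 m.
2π·r² = 1.778e+04 m², 10·log₁₀ of that is 42.500 dB.
L_p = 102 − 42.500 = 59.50 dB.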